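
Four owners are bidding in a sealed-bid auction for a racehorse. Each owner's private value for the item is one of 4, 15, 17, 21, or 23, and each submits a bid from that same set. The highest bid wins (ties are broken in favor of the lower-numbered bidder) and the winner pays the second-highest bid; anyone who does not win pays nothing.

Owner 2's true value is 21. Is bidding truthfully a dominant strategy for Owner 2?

Check each profile of the others' bids and compare truth against every alternative bid.
Others bid (4, 4, 4): truth gives 17, best alternative gives 17.
Others bid (4, 4, 15): truth gives 6, best alternative gives 6.
Others bid (4, 15, 4): truth gives 6, best alternative gives 6.
Others bid (4, 15, 15): truth gives 6, best alternative gives 6.
Others bid (15, 4, 4): truth gives 6, best alternative gives 6.
Others bid (15, 4, 15): truth gives 6, best alternative gives 6.
(Remaining 119 profiles checked similarly; truth is weakly best in each.)
In every case the truthful bid is at least as good as any alternative, so it is a dominant strategy.

Yes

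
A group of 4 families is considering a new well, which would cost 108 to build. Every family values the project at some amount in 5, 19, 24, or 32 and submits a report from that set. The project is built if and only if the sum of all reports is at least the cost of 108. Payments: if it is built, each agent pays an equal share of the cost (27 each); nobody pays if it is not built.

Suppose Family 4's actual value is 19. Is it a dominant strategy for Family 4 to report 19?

No

Consider the case where Family 1 reports 32, Family 2 reports 32 and Family 3 reports 32.
Truthful report 19: project built, pays 27, utility 19 - 27 = -8.
Report 5 instead: project not built, utility 0.
Since 0 > -8, reporting 5 is strictly better here, so truthful reporting is not dominant.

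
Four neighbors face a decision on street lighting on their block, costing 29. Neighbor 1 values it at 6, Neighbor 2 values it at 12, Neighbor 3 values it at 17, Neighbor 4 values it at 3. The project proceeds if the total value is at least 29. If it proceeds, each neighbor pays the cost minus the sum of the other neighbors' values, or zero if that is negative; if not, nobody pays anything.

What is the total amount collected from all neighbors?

11

Total value 38 ≥ cost 29, so it is built.
Neighbor 1: others sum to 32; max(0, 29 - 32) = 0.
Neighbor 2: others sum to 26; max(0, 29 - 26) = 3.
Neighbor 3: others sum to 21; max(0, 29 - 21) = 8.
Neighbor 4: others sum to 35; max(0, 29 - 35) = 0.
Total collected = 0 + 3 + 8 + 0 = 11.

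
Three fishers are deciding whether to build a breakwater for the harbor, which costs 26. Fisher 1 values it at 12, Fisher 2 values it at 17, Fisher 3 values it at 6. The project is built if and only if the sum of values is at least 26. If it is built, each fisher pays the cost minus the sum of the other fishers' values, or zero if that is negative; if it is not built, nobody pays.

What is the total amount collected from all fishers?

Total value 35 ≥ cost 26, so it is built.
Fisher 1: others sum to 23; max(0, 26 - 23) = 3.
Fisher 2: others sum to 18; max(0, 26 - 18) = 8.
Fisher 3: others sum to 29; max(0, 26 - 29) = 0.
Total collected = 3 + 8 + 0 = 11.

11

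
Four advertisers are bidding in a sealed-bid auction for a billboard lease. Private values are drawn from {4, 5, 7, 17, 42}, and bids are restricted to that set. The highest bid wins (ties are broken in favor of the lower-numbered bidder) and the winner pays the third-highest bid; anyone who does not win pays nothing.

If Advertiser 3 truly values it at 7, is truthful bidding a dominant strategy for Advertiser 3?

No

Consider the case where Advertiser 1 bids 4, Advertiser 2 bids 4 and Advertiser 4 bids 17.
Truthful bid 7: loses, pays 0, utility 0.
Bid 17 instead: wins, pays 4, utility 7 - 4 = 3.
Since 3 > 0, bidding 17 is strictly better here, so truthful bidding is not dominant.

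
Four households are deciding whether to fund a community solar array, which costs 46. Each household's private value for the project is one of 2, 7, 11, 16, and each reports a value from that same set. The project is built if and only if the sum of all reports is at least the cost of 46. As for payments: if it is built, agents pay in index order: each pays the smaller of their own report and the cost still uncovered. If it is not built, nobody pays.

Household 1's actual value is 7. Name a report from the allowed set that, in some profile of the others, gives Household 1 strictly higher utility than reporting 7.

2

Suppose Household 2 reports 16, Household 3 reports 16 and Household 4 reports 16.
Report 7: project built, pays 7, utility 7 - 7 = 0.
Report 2: project built, pays 2, utility 7 - 2 = 5.
So reporting 2 beats truth here (5 > 0).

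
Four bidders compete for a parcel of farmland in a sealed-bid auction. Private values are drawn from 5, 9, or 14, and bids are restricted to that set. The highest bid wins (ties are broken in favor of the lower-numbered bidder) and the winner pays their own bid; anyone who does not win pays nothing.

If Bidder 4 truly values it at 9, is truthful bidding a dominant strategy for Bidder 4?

Yes

Check each profile of the others' bids and compare truth against every alternative bid.
Others bid (5, 5, 5): truth gives 0, best alternative gives 0.
Others bid (5, 5, 9): truth gives 0, best alternative gives 0.
Others bid (5, 5, 14): truth gives 0, best alternative gives 0.
Others bid (5, 9, 5): truth gives 0, best alternative gives 0.
Others bid (5, 9, 9): truth gives 0, best alternative gives 0.
Others bid (5, 9, 14): truth gives 0, best alternative gives 0.
(Remaining 21 profiles checked similarly; truth is weakly best in each.)
In every case the truthful bid is at least as good as any alternative, so it is a dominant strategy.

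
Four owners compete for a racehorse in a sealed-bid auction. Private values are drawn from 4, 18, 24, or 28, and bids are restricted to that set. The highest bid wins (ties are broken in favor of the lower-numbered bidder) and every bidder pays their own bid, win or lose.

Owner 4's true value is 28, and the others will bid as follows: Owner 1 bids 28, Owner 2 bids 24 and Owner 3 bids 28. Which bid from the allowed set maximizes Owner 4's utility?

Bid 4: loses but pays 4, utility -4.
Bid 18: loses but pays 18, utility -18.
Bid 24: loses but pays 24, utility -24.
Bid 28: loses but pays 28, utility -28.
The best choice is 4 with utility -4.

4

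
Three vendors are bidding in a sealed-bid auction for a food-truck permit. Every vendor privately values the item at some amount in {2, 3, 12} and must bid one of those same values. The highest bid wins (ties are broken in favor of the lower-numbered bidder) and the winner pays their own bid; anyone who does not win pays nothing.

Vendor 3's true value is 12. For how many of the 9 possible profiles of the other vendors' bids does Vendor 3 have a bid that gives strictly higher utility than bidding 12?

Others bid (2, 2): truth gives 0; bid 3 gives 9 > 0. Violating.
Others bid (2, 3): truth gives 0; no alternative beats it.
Others bid (2, 12): truth gives 0; no alternative beats it.
(Checking all 9 profiles: 1 has a profitable deviation, 8 do not.)

1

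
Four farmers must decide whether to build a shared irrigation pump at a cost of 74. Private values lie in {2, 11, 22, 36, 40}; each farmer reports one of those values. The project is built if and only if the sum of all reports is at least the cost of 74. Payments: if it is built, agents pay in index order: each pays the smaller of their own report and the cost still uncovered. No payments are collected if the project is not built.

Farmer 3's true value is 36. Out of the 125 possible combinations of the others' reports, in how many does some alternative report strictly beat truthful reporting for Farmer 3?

68

Others report (2, 11, 40): truth gives 0; report 22 gives 14 > 0. Violating.
Others report (2, 22, 36): truth gives 0; report 22 gives 14 > 0. Violating.
Others report (2, 22, 40): truth gives 0; report 11 gives 25 > 0. Violating.
Others report (2, 36, 22): truth gives 0; report 22 gives 14 > 0. Violating.
Others report (2, 2, 2): truth gives 0; no alternative beats it.
Others report (2, 2, 11): truth gives 0; no alternative beats it.
(Checking all 125 profiles: 68 have a profitable deviation, 57 do not.)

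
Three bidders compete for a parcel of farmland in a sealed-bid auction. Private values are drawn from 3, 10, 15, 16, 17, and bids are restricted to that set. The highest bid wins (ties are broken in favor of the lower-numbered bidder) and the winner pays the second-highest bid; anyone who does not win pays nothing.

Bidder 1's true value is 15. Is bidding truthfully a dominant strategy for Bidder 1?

Yes

Check each profile of the others' bids and compare truth against every alternative bid.
Others bid (3, 3): truth gives 12, best alternative gives 12.
Others bid (3, 10): truth gives 5, best alternative gives 5.
Others bid (10, 3): truth gives 5, best alternative gives 5.
Others bid (10, 10): truth gives 5, best alternative gives 5.
Others bid (3, 15): truth gives 0, best alternative gives 0.
Others bid (3, 16): truth gives 0, best alternative gives 0.
(Remaining 19 profiles checked similarly; truth is weakly best in each.)
In every case the truthful bid is at least as good as any alternative, so it is a dominant strategy.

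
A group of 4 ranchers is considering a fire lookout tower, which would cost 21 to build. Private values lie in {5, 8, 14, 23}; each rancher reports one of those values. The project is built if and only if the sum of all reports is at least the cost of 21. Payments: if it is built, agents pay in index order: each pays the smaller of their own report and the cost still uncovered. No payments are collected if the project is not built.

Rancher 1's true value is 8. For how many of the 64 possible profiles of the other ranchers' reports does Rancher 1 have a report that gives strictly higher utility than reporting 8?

63

Others report (5, 5, 8): truth gives 0; report 5 gives 3 > 0. Violating.
Others report (5, 5, 14): truth gives 0; report 5 gives 3 > 0. Violating.
Others report (5, 5, 23): truth gives 0; report 5 gives 3 > 0. Violating.
Others report (5, 8, 5): truth gives 0; report 5 gives 3 > 0. Violating.
Others report (5, 5, 5): truth gives 0; no alternative beats it.
(Checking all 64 profiles: 63 have a profitable deviation, 1 does not.)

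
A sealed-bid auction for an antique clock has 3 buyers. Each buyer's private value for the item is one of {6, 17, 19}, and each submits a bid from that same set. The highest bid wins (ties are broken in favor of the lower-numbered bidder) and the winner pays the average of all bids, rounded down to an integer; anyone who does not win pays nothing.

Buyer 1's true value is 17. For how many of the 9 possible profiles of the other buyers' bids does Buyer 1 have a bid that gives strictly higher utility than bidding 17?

Others bid (6, 6): truth gives 8; bid 6 gives 11 > 8. Violating.
Others bid (6, 19): truth gives 0; bid 19 gives 3 > 0. Violating.
Others bid (19, 6): truth gives 0; bid 19 gives 3 > 0. Violating.
Others bid (6, 17): truth gives 4; no alternative beats it.
Others bid (17, 6): truth gives 4; no alternative beats it.
(Checking all 9 profiles: 3 have a profitable deviation, 6 do not.)

3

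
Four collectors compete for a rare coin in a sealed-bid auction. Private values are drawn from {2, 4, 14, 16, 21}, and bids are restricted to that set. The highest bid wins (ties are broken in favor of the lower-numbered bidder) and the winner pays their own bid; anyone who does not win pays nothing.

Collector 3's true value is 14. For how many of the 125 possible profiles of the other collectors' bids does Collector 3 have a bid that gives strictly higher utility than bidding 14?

Others bid (2, 2, 2): truth gives 0; bid 4 gives 10 > 0. Violating.
Others bid (2, 2, 4): truth gives 0; bid 4 gives 10 > 0. Violating.
Others bid (2, 2, 14): truth gives 0; no alternative beats it.
Others bid (2, 2, 16): truth gives 0; no alternative beats it.
(Checking all 125 profiles: 2 have a profitable deviation, 123 do not.)

2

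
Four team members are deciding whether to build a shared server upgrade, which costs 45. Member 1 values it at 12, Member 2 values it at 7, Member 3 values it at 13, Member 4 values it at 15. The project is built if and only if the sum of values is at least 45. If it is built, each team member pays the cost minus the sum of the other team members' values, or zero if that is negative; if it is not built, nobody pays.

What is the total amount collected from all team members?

39

Total value 47 ≥ cost 45, so it is built.
Member 1: others sum to 35; max(0, 45 - 35) = 10.
Member 2: others sum to 40; max(0, 45 - 40) = 5.
Member 3: others sum to 34; max(0, 45 - 34) = 11.
Member 4: others sum to 32; max(0, 45 - 32) = 13.
Total collected = 10 + 5 + 11 + 13 = 39.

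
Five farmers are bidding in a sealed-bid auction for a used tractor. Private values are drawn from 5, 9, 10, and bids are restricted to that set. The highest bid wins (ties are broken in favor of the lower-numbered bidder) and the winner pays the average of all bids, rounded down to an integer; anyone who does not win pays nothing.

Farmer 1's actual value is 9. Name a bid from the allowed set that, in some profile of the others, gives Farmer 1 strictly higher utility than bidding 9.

Suppose Farmer 2 bids 5, Farmer 3 bids 5, Farmer 4 bids 5 and Farmer 5 bids 10.
Bid 9: loses, pays 0, utility 0.
Bid 10: wins, pays 7, utility 9 - 7 = 2.
So bidding 10 beats truth here (2 > 0).

10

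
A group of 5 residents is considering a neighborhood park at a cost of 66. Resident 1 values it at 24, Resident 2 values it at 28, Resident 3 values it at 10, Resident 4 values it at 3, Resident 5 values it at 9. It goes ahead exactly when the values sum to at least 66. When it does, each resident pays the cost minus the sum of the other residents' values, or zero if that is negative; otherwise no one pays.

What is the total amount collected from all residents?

Total value 74 ≥ cost 66, so it is built.
Resident 1: others sum to 50; max(0, 66 - 50) = 16.
Resident 2: others sum to 46; max(0, 66 - 46) = 20.
Resident 3: others sum to 64; max(0, 66 - 64) = 2.
Resident 4: others sum to 71; max(0, 66 - 71) = 0.
Resident 5: others sum to 65; max(0, 66 - 65) = 1.
Total collected = 16 + 20 + 2 + 0 + 1 = 39.

39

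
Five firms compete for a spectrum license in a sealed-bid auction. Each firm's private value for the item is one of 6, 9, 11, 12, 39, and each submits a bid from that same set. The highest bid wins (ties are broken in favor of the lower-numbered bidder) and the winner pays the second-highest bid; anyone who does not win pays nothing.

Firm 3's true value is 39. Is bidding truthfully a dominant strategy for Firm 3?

Yes

Check each profile of the others' bids and compare truth against every alternative bid.
Others bid (6, 12, 6, 6): truth gives 27, best alternative gives 0.
Others bid (6, 12, 6, 9): truth gives 27, best alternative gives 0.
Others bid (6, 12, 6, 11): truth gives 27, best alternative gives 0.
Others bid (6, 12, 6, 12): truth gives 27, best alternative gives 0.
Others bid (6, 12, 9, 6): truth gives 27, best alternative gives 0.
Others bid (6, 12, 9, 9): truth gives 27, best alternative gives 0.
(Remaining 619 profiles checked similarly; truth is weakly best in each.)
In every case the truthful bid is at least as good as any alternative, so it is a dominant strategy.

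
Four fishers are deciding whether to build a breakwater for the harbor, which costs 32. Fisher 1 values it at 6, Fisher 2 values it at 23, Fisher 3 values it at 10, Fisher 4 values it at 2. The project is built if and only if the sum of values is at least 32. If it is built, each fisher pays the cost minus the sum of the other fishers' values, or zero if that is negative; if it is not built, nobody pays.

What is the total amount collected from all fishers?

Total value 41 ≥ cost 32, so it is built.
Fisher 1: others sum to 35; max(0, 32 - 35) = 0.
Fisher 2: others sum to 18; max(0, 32 - 18) = 14.
Fisher 3: others sum to 31; max(0, 32 - 31) = 1.
Fisher 4: others sum to 39; max(0, 32 - 39) = 0.
Total collected = 0 + 14 + 1 + 0 = 15.

15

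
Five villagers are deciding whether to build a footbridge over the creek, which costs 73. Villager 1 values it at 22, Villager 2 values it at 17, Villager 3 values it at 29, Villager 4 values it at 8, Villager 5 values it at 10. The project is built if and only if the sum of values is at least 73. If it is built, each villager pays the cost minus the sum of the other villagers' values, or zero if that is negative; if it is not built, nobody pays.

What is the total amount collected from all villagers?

Total value 86 ≥ cost 73, so it is built.
Villager 1: others sum to 64; max(0, 73 - 64) = 9.
Villager 2: others sum to 69; max(0, 73 - 69) = 4.
Villager 3: others sum to 57; max(0, 73 - 57) = 16.
Villager 4: others sum to 78; max(0, 73 - 78) = 0.
Villager 5: others sum to 76; max(0, 73 - 76) = 0.
Total collected = 9 + 4 + 16 + 0 + 0 = 29.

29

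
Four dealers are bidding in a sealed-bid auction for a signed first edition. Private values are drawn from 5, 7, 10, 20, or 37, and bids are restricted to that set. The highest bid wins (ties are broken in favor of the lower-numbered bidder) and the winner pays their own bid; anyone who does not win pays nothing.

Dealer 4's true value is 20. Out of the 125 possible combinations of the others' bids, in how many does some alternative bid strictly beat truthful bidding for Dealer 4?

Others bid (5, 5, 5): truth gives 0; bid 7 gives 13 > 0. Violating.
Others bid (5, 5, 7): truth gives 0; bid 10 gives 10 > 0. Violating.
Others bid (5, 7, 5): truth gives 0; bid 10 gives 10 > 0. Violating.
Others bid (5, 7, 7): truth gives 0; bid 10 gives 10 > 0. Violating.
Others bid (5, 5, 10): truth gives 0; no alternative beats it.
Others bid (5, 5, 20): truth gives 0; no alternative beats it.
(Checking all 125 profiles: 8 have a profitable deviation, 117 do not.)

8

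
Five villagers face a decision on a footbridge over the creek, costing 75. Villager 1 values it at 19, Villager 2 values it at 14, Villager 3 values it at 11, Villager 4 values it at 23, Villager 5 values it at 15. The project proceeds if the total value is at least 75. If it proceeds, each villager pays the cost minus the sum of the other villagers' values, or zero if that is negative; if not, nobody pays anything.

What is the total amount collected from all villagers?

47

Total value 82 ≥ cost 75, so it is built.
Villager 1: others sum to 63; max(0, 75 - 63) = 12.
Villager 2: others sum to 68; max(0, 75 - 68) = 7.
Villager 3: others sum to 71; max(0, 75 - 71) = 4.
Villager 4: others sum to 59; max(0, 75 - 59) = 16.
Villager 5: others sum to 67; max(0, 75 - 67) = 8.
Total collected = 12 + 7 + 4 + 16 + 8 = 47.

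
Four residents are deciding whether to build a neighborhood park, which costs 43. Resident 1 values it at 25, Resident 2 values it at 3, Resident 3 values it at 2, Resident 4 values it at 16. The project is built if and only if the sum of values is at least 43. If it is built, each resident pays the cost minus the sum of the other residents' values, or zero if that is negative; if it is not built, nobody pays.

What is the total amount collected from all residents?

Total value 46 ≥ cost 43, so it is built.
Resident 1: others sum to 21; max(0, 43 - 21) = 22.
Resident 2: others sum to 43; max(0, 43 - 43) = 0.
Resident 3: others sum to 44; max(0, 43 - 44) = 0.
Resident 4: others sum to 30; max(0, 43 - 30) = 13.
Total collected = 22 + 0 + 0 + 13 = 35.

35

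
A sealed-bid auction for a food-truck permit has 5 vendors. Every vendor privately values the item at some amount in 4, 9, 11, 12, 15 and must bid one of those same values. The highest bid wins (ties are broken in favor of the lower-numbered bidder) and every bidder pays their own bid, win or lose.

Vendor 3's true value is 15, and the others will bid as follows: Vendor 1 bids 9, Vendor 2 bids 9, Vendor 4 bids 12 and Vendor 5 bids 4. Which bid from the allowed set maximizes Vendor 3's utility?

Bid 4: loses but pays 4, utility -4.
Bid 9: loses but pays 9, utility -9.
Bid 11: loses but pays 11, utility -11.
Bid 12: wins, pays 12, utility 15 - 12 = 3.
Bid 15: wins, pays 15, utility 15 - 15 = 0.
The best choice is 12 with utility 3.

12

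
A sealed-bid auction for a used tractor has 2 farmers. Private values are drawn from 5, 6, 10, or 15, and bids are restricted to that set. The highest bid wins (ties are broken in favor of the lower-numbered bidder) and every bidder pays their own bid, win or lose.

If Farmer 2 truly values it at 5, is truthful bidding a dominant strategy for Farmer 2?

Consider the case where Farmer 1 bids 5.
Truthful bid 5: loses but pays 5, utility -5.
Bid 6 instead: wins, pays 6, utility 5 - 6 = -1.
Since -1 > -5, bidding 6 is strictly better here, so truthful bidding is not dominant.

No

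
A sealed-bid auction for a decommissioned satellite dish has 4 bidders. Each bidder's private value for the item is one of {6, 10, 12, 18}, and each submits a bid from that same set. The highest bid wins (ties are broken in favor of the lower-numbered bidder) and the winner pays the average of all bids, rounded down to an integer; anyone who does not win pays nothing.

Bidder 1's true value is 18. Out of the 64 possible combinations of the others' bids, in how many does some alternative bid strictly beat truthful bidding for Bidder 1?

27

Others bid (6, 6, 6): truth gives 9; bid 6 gives 12 > 9. Violating.
Others bid (6, 6, 10): truth gives 8; bid 10 gives 10 > 8. Violating.
Others bid (6, 6, 12): truth gives 8; bid 12 gives 9 > 8. Violating.
Others bid (6, 10, 6): truth gives 8; bid 10 gives 10 > 8. Violating.
Others bid (6, 6, 18): truth gives 6; no alternative beats it.
Others bid (6, 10, 18): truth gives 5; no alternative beats it.
(Checking all 64 profiles: 27 have a profitable deviation, 37 do not.)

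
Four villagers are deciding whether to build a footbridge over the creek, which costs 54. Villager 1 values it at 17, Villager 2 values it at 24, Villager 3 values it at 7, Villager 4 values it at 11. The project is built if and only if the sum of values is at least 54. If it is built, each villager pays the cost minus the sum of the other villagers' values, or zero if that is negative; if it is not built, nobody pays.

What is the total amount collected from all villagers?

Total value 59 ≥ cost 54, so it is built.
Villager 1: others sum to 42; max(0, 54 - 42) = 12.
Villager 2: others sum to 35; max(0, 54 - 35) = 19.
Villager 3: others sum to 52; max(0, 54 - 52) = 2.
Villager 4: others sum to 48; max(0, 54 - 48) = 6.
Total collected = 12 + 19 + 2 + 6 = 39.

39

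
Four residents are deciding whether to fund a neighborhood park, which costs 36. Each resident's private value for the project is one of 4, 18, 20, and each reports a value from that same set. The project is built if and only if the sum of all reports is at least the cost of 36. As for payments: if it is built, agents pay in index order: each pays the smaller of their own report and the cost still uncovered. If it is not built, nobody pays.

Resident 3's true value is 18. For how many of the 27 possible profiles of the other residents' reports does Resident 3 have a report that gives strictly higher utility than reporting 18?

8

Others report (4, 18, 18): truth gives 4; report 4 gives 14 > 4. Violating.
Others report (4, 18, 20): truth gives 4; report 4 gives 14 > 4. Violating.
Others report (4, 20, 18): truth gives 6; report 4 gives 14 > 6. Violating.
Others report (4, 20, 20): truth gives 6; report 4 gives 14 > 6. Violating.
Others report (4, 4, 4): truth gives 0; no alternative beats it.
Others report (4, 4, 18): truth gives 0; no alternative beats it.
(Checking all 27 profiles: 8 have a profitable deviation, 19 do not.)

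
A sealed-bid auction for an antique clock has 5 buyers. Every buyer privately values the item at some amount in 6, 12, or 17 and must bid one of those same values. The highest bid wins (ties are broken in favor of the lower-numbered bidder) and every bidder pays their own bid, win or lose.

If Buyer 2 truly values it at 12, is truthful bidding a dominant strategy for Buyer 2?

No

Consider the case where Buyer 1 bids 6, Buyer 3 bids 6, Buyer 4 bids 6 and Buyer 5 bids 17.
Truthful bid 12: loses but pays 12, utility -12.
Bid 6 instead: loses but pays 6, utility -6.
Since -6 > -12, bidding 6 is strictly better here, so truthful bidding is not dominant.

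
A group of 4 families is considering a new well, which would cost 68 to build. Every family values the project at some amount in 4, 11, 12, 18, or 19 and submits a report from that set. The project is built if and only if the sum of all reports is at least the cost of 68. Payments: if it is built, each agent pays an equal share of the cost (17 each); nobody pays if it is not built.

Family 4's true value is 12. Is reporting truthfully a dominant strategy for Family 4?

No

Consider the case where Family 1 reports 18, Family 2 reports 19 and Family 3 reports 19.
Truthful report 12: project built, pays 17, utility 12 - 17 = -5.
Report 4 instead: project not built, utility 0.
Since 0 > -5, reporting 4 is strictly better here, so truthful reporting is not dominant.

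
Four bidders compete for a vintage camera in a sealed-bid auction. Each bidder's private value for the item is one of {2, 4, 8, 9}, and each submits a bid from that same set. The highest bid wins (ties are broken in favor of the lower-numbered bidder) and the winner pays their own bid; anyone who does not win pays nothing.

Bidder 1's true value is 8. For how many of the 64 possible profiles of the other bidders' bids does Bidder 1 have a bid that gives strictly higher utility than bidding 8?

Others bid (2, 2, 2): truth gives 0; bid 2 gives 6 > 0. Violating.
Others bid (2, 2, 4): truth gives 0; bid 4 gives 4 > 0. Violating.
Others bid (2, 4, 2): truth gives 0; bid 4 gives 4 > 0. Violating.
Others bid (2, 4, 4): truth gives 0; bid 4 gives 4 > 0. Violating.
Others bid (2, 2, 8): truth gives 0; no alternative beats it.
Others bid (2, 2, 9): truth gives 0; no alternative beats it.
(Checking all 64 profiles: 8 have a profitable deviation, 56 do not.)

8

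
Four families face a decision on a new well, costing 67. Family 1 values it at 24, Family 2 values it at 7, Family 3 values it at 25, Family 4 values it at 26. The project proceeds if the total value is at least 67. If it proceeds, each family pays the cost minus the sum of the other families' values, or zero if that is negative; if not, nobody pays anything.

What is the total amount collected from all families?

Total value 82 ≥ cost 67, so it is built.
Family 1: others sum to 58; max(0, 67 - 58) = 9.
Family 2: others sum to 75; max(0, 67 - 75) = 0.
Family 3: others sum to 57; max(0, 67 - 57) = 10.
Family 4: others sum to 56; max(0, 67 - 56) = 11.
Total collected = 9 + 0 + 10 + 11 = 30.

30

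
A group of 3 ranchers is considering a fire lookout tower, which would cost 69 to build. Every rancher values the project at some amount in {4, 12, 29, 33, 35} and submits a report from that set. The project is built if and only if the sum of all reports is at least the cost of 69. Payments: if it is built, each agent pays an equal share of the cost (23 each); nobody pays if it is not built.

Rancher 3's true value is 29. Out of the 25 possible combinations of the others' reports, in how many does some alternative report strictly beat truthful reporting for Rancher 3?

4

Others report (4, 33): truth gives 0; report 33 gives 6 > 0. Violating.
Others report (4, 35): truth gives 0; report 33 gives 6 > 0. Violating.
Others report (33, 4): truth gives 0; report 33 gives 6 > 0. Violating.
Others report (35, 4): truth gives 0; report 33 gives 6 > 0. Violating.
Others report (4, 4): truth gives 0; no alternative beats it.
Others report (4, 12): truth gives 0; no alternative beats it.
(Checking all 25 profiles: 4 have a profitable deviation, 21 do not.)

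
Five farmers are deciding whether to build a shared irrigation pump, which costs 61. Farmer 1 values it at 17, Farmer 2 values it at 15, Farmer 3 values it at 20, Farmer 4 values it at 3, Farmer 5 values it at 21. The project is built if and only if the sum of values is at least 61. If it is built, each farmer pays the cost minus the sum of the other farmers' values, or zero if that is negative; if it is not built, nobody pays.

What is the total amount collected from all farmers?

13

Total value 76 ≥ cost 61, so it is built.
Farmer 1: others sum to 59; max(0, 61 - 59) = 2.
Farmer 2: others sum to 61; max(0, 61 - 61) = 0.
Farmer 3: others sum to 56; max(0, 61 - 56) = 5.
Farmer 4: others sum to 73; max(0, 61 - 73) = 0.
Farmer 5: others sum to 55; max(0, 61 - 55) = 6.
Total collected = 2 + 0 + 5 + 0 + 6 = 13.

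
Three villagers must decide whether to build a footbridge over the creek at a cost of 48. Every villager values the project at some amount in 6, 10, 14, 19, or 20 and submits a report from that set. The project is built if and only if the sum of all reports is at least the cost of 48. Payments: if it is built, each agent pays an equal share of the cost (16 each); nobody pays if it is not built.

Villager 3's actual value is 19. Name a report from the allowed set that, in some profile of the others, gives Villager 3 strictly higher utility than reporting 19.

20

Suppose Villager 1 reports 14 and Villager 2 reports 14.
Report 19: project not built, utility 0.
Report 20: project built, pays 16, utility 19 - 16 = 3.
So reporting 20 beats truth here (3 > 0).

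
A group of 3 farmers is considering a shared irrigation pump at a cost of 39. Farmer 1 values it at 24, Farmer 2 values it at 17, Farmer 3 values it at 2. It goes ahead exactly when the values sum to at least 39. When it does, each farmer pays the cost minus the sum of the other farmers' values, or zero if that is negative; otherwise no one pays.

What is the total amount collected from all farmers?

33

Total value 43 ≥ cost 39, so it is built.
Farmer 1: others sum to 19; max(0, 39 - 19) = 20.
Farmer 2: others sum to 26; max(0, 39 - 26) = 13.
Farmer 3: others sum to 41; max(0, 39 - 41) = 0.
Total collected = 20 + 13 + 0 = 33.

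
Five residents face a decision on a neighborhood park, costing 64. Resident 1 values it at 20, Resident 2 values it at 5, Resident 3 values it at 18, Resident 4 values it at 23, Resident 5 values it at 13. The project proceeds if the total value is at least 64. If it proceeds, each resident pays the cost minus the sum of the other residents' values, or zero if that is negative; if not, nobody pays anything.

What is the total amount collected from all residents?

Total value 79 ≥ cost 64, so it is built.
Resident 1: others sum to 59; max(0, 64 - 59) = 5.
Resident 2: others sum to 74; max(0, 64 - 74) = 0.
Resident 3: others sum to 61; max(0, 64 - 61) = 3.
Resident 4: others sum to 56; max(0, 64 - 56) = 8.
Resident 5: others sum to 66; max(0, 64 - 66) = 0.
Total collected = 5 + 0 + 3 + 8 + 0 = 16.

16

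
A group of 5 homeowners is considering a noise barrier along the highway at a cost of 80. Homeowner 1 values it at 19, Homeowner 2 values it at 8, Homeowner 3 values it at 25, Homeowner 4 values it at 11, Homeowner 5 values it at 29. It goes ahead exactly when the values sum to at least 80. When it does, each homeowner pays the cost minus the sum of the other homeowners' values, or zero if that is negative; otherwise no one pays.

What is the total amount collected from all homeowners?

37

Total value 92 ≥ cost 80, so it is built.
Homeowner 1: others sum to 73; max(0, 80 - 73) = 7.
Homeowner 2: others sum to 84; max(0, 80 - 84) = 0.
Homeowner 3: others sum to 67; max(0, 80 - 67) = 13.
Homeowner 4: others sum to 81; max(0, 80 - 81) = 0.
Homeowner 5: others sum to 63; max(0, 80 - 63) = 17.
Total collected = 7 + 0 + 13 + 0 + 17 = 37.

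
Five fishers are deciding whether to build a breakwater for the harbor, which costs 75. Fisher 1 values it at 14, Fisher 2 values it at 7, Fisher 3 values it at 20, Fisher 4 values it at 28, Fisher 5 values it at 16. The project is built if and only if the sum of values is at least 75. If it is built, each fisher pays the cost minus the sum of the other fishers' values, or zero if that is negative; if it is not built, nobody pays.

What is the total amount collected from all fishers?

38

Total value 85 ≥ cost 75, so it is built.
Fisher 1: others sum to 71; max(0, 75 - 71) = 4.
Fisher 2: others sum to 78; max(0, 75 - 78) = 0.
Fisher 3: others sum to 65; max(0, 75 - 65) = 10.
Fisher 4: others sum to 57; max(0, 75 - 57) = 18.
Fisher 5: others sum to 69; max(0, 75 - 69) = 6.
Total collected = 4 + 0 + 10 + 18 + 6 = 38.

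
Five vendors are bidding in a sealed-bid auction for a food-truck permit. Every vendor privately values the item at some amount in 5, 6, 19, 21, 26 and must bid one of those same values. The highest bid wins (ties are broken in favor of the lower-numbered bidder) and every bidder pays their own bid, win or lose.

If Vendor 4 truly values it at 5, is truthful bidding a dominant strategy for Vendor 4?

No

Consider the case where Vendor 1 bids 5, Vendor 2 bids 5, Vendor 3 bids 5 and Vendor 5 bids 5.
Truthful bid 5: loses but pays 5, utility -5.
Bid 6 instead: wins, pays 6, utility 5 - 6 = -1.
Since -1 > -5, bidding 6 is strictly better here, so truthful bidding is not dominant.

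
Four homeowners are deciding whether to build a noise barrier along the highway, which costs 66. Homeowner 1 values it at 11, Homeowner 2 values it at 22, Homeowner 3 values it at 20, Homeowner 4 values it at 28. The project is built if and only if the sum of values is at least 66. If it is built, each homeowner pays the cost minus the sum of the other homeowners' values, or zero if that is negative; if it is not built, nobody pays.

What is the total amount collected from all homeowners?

25

Total value 81 ≥ cost 66, so it is built.
Homeowner 1: others sum to 70; max(0, 66 - 70) = 0.
Homeowner 2: others sum to 59; max(0, 66 - 59) = 7.
Homeowner 3: others sum to 61; max(0, 66 - 61) = 5.
Homeowner 4: others sum to 53; max(0, 66 - 53) = 13.
Total collected = 0 + 7 + 5 + 13 = 25.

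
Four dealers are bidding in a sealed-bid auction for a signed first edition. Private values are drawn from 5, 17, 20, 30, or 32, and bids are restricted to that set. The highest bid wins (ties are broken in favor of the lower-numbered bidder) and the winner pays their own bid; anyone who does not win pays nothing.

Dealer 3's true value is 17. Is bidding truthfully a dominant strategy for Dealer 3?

Yes

Check each profile of the others' bids and compare truth against every alternative bid.
Others bid (5, 5, 5): truth gives 0, best alternative gives 0.
Others bid (5, 5, 17): truth gives 0, best alternative gives 0.
Others bid (5, 5, 20): truth gives 0, best alternative gives 0.
Others bid (5, 5, 30): truth gives 0, best alternative gives 0.
Others bid (5, 5, 32): truth gives 0, best alternative gives 0.
Others bid (5, 17, 5): truth gives 0, best alternative gives 0.
(Remaining 119 profiles checked similarly; truth is weakly best in each.)
In every case the truthful bid is at least as good as any alternative, so it is a dominant strategy.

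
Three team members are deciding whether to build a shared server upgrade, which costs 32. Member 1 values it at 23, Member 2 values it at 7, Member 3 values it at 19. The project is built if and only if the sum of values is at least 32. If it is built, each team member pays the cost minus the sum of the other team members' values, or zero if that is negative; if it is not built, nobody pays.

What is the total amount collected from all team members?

8

Total value 49 ≥ cost 32, so it is built.
Member 1: others sum to 26; max(0, 32 - 26) = 6.
Member 2: others sum to 42; max(0, 32 - 42) = 0.
Member 3: others sum to 30; max(0, 32 - 30) = 2.
Total collected = 6 + 0 + 2 = 8.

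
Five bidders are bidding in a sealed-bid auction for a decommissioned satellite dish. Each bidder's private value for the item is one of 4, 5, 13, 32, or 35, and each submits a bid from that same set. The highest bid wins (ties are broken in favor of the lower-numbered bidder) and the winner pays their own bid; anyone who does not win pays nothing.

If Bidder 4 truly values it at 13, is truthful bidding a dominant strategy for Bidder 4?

Consider the case where Bidder 1 bids 4, Bidder 2 bids 4, Bidder 3 bids 4 and Bidder 5 bids 4.
Truthful bid 13: wins, pays 13, utility 13 - 13 = 0.
Bid 5 instead: wins, pays 5, utility 13 - 5 = 8.
Since 8 > 0, bidding 5 is strictly better here, so truthful bidding is not dominant.

No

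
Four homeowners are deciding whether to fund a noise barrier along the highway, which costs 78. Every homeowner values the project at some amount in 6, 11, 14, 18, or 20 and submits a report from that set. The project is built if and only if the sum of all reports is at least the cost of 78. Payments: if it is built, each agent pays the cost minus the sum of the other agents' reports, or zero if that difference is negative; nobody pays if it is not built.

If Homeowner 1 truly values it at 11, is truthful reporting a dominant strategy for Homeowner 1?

Check each profile of the others' reports and compare truth against every alternative report.
Others report (6, 6, 6): truth gives 0, best alternative gives 0.
Others report (6, 6, 11): truth gives 0, best alternative gives 0.
Others report (6, 6, 14): truth gives 0, best alternative gives 0.
Others report (6, 6, 18): truth gives 0, best alternative gives 0.
Others report (6, 6, 20): truth gives 0, best alternative gives 0.
Others report (6, 11, 6): truth gives 0, best alternative gives 0.
(Remaining 119 profiles checked similarly; truth is weakly best in each.)
In every case the truthful report is at least as good as any alternative, so it is a dominant strategy.

Yes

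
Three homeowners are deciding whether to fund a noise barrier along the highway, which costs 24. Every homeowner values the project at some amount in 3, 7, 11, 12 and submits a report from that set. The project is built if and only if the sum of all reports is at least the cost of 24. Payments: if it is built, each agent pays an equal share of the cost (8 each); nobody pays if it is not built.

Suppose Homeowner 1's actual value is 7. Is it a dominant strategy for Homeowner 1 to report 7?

No

Consider the case where Homeowner 2 reports 7 and Homeowner 3 reports 11.
Truthful report 7: project built, pays 8, utility 7 - 8 = -1.
Report 3 instead: project not built, utility 0.
Since 0 > -1, reporting 3 is strictly better here, so truthful reporting is not dominant.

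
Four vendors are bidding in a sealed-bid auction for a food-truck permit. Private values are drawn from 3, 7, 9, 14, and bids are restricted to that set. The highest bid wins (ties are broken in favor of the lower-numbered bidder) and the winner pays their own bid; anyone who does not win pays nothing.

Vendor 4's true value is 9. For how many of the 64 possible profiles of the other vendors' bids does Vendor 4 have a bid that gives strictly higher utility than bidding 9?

1

Others bid (3, 3, 3): truth gives 0; bid 7 gives 2 > 0. Violating.
Others bid (3, 3, 7): truth gives 0; no alternative beats it.
Others bid (3, 3, 9): truth gives 0; no alternative beats it.
(Checking all 64 profiles: 1 has a profitable deviation, 63 do not.)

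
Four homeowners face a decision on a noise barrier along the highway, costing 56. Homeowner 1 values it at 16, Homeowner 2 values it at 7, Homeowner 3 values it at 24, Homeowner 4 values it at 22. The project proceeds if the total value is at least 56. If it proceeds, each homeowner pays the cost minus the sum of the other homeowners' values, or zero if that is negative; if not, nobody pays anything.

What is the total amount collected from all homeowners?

Total value 69 ≥ cost 56, so it is built.
Homeowner 1: others sum to 53; max(0, 56 - 53) = 3.
Homeowner 2: others sum to 62; max(0, 56 - 62) = 0.
Homeowner 3: others sum to 45; max(0, 56 - 45) = 11.
Homeowner 4: others sum to 47; max(0, 56 - 47) = 9.
Total collected = 3 + 0 + 11 + 9 = 23.

23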